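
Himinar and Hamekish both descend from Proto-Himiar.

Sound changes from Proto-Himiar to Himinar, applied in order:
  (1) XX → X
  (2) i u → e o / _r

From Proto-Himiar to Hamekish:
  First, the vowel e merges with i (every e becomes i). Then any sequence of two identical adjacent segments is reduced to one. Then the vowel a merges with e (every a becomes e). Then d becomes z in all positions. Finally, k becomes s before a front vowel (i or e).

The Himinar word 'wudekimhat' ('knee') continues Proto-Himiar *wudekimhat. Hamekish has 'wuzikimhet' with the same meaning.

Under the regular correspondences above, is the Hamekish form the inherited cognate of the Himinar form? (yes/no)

no

Derive the expected Hamekish reflex of *wudekimhat:
Hamekish: *wudekimhat > wudikimhat > wudikimhet > wuzikimhet > wuzisimhet  (by vowel merger, vowel merger, unconditioned shift, palatalisation)
The regular Hamekish reflex would be 'wuzisimhet', but the attested form is 'wuzikimhet'. The correspondence is irregular, so they are not cognates (the Hamekish form has a different source).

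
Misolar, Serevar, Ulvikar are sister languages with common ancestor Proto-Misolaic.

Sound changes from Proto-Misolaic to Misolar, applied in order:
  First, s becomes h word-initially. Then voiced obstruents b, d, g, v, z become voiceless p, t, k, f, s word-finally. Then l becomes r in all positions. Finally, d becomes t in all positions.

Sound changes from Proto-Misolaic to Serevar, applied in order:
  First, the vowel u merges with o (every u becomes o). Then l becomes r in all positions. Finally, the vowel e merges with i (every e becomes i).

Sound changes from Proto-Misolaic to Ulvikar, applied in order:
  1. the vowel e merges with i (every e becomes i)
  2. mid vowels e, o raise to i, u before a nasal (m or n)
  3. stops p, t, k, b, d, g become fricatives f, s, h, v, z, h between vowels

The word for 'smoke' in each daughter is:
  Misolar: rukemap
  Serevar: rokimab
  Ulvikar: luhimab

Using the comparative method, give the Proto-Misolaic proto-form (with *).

Position 4: Misolar has e, Serevar has i, Ulvikar has i. Misolar preserves e here (none of its changes turn any other segment into e), so the proto-segment is *e.
Position 7: Misolar has p, Serevar has b, Ulvikar has b. Serevar preserves b here (none of its changes turn any other segment into b), so the proto-segment is *b.
Position 1: Misolar has r, Serevar has r, Ulvikar has l. Ulvikar preserves l here (none of its changes turn any other segment into l), so the proto-segment is *l.
Verify the candidate proto-form against each daughter:
Misolar: *lukemab
  lukemab (rule 1 does not apply)
  lukemab → lukemap   [final devoicing]
  lukemap → rukemap   [unconditioned shift]
  rukemap (rule 4 does not apply)
  giving Misolar rukemap.
Serevar: *lukemab > lokemab > rokemab > rokimab  (by vowel merger, unconditioned shift, vowel merger)
Ulvikar: start from *lukemab.
  rule 1 (vowel merger): lukemab → lukimab
  rule 2: no change — lukimab
  rule 3 (intervocalic lenition): lukimab → luhimab
  ⇒ Ulvikar luhimab
Only *lukemab yields all of Misolar rukemap, Serevar rokimab, Ulvikar luhimab.

*lukemab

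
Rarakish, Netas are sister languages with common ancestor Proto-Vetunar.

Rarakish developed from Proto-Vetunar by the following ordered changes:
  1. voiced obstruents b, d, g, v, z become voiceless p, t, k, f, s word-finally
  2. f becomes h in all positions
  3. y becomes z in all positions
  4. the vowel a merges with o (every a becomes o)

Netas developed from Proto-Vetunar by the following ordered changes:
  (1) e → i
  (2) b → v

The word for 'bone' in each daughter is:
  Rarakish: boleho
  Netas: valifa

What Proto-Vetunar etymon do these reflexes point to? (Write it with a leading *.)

*balefa

Position 4: Rarakish has e, Netas has i. Rarakish preserves e here (none of its changes turn any other segment into e), so the proto-segment is *e.
Position 6: Rarakish has o, Netas has a. Netas preserves a here (none of its changes turn any other segment into a), so the proto-segment is *a.
Position 2: Rarakish has o, Netas has a. Netas preserves a here (none of its changes turn any other segment into a), so the proto-segment is *a.
Verify the candidate proto-form against each daughter:
Rarakish: *balefa
  balefa (rule 1 does not apply)
  balefa → baleha   [unconditioned shift]
  baleha (rule 3 does not apply)
  baleha → boleho   [vowel merger]
  giving Rarakish boleho.
Netas: start from *balefa.
  rule 1 (vowel merger): balefa → balifa
  rule 2 (unconditioned shift): balifa → valifa
  ⇒ Netas valifa
Only *balefa yields all of Rarakish boleho, Netas valifa.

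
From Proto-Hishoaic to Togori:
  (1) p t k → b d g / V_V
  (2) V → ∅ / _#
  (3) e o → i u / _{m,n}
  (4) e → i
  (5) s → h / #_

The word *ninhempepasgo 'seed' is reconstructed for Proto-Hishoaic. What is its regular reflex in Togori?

Togori: start from *ninhempepasgo.
  rule 1 (intervocalic voicing): ninhempepasgo → ninhempebasgo
  rule 2 (apocope): ninhempebasgo → ninhempebasg
  rule 3 (pre-nasal raising): ninhempebasg → ninhimpebasg
  rule 4 (vowel merger): ninhimpebasg → ninhimpibasg
  rule 5: no change — ninhimpibasg
  ⇒ Togori ninhimpibasg

ninhimpibasg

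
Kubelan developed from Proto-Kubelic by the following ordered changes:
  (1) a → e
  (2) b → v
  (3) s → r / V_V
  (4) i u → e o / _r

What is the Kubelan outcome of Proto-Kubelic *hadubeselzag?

Kubelan: start from *hadubeselzag.
  rule 1 (vowel merger): hadubeselzag → hedubeselzeg
  rule 2 (unconditioned shift): hedubeselzeg → heduveselzeg
  rule 3 (rhotacism): heduveselzeg → heduverelzeg
  rule 4: no change — heduverelzeg
  ⇒ Kubelan heduverelzeg

heduverelzeg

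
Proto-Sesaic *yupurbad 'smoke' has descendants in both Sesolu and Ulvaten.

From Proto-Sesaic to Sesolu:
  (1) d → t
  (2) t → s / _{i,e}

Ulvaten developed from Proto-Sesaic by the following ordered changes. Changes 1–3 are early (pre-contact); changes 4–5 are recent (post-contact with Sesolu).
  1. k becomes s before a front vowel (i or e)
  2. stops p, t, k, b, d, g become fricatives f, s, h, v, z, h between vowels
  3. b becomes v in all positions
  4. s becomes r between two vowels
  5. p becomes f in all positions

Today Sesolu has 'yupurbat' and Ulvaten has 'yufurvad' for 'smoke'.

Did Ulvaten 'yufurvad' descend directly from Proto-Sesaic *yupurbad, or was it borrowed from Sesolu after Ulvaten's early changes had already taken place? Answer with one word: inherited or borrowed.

If inherited, *yupurbad would pass through all of Ulvaten's changes:
Ulvaten: *yupurbad
  yupurbad (rule 1 does not apply)
  yupurbad → yufurbad   [intervocalic lenition]
  yufurbad → yufurvad   [unconditioned shift]
  yufurvad (rule 4 does not apply)
  yufurvad (rule 5 does not apply)
  giving Ulvaten yufurvad.
If borrowed from Sesolu 'yupurbat' after the early changes, it would undergo only the recent ones:
  rule 4 (rhotacism): no change (yupurbat)
  rule 5 (unconditioned shift): yupurbat → yufurbat
  ⇒ as a loan: yufurbat
Ulvaten 'yufurvad' matches the inherited outcome exactly, so it is an inherited cognate, not a loan.

inherited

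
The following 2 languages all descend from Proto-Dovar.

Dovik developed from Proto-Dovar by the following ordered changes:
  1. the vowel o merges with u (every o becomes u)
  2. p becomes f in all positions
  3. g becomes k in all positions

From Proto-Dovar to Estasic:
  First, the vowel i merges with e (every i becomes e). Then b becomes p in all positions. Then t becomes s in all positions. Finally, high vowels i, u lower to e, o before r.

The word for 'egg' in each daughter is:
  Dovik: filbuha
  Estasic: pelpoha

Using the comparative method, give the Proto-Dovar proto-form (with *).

*pilboha

Position 1: Dovik has f, Estasic has p. Taking the neighbouring segments as reconstructed: Dovik f could go back to *p or *f; Estasic p could go back to *p or *b — the one source consistent with every daughter is *p.
Position 4: Dovik has b, Estasic has p. Dovik preserves b here (none of its changes turn any other segment into b), so the proto-segment is *b.
Continuing position by position gives *pilboha; check it forward:
Dovik: *pilboha
  pilboha → pilbuha   [vowel merger]
  pilbuha → filbuha   [unconditioned shift]
  filbuha (rule 3 does not apply)
  giving Dovik filbuha.
Estasic: start from *pilboha.
  rule 1 (vowel merger): pilboha → pelboha
  rule 2 (unconditioned shift): pelboha → pelpoha
  rule 3: no change — pelpoha
  rule 4: no change — pelpoha
  ⇒ Estasic pelpoha
*pilboha is the unique common source.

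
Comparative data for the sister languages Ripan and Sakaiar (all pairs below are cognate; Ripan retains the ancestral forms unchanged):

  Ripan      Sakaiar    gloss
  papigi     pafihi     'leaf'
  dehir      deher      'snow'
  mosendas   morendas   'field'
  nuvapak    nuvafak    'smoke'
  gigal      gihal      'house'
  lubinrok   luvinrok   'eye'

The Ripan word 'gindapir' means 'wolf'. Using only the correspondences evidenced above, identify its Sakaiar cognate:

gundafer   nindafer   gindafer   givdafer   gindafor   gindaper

papigi ~ pafihi — Ripan p corresponds to Sakaiar f between vowels (before a front vowel).
dehir ~ deher — Ripan i corresponds to Sakaiar e after a consonant, before r.
Applying these to Ripan 'gindapir':
  gindapir → gindafir   (p→f between vowels (before a front vowel))
  gindafir → gindafer   (i→e after a consonant, before r)
So the Sakaiar cognate is 'gindafer'.

gindafer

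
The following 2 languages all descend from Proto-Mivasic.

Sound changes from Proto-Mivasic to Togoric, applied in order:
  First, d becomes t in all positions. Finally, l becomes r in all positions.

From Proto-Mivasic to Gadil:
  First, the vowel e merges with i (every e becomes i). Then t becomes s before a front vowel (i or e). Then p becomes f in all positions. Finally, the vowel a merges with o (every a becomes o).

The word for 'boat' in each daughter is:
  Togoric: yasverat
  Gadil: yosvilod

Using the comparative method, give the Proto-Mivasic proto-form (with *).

*yasvelad

Position 7: Togoric has a, Gadil has o. Togoric preserves a here (none of its changes turn any other segment into a), so the proto-segment is *a.
Position 8: Togoric has t, Gadil has d. Gadil preserves d here (none of its changes turn any other segment into d), so the proto-segment is *d.
Position 5: Togoric has e, Gadil has i. Togoric preserves e here (none of its changes turn any other segment into e), so the proto-segment is *e.
Verify the candidate proto-form against each daughter:
Togoric: start from *yasvelad.
  rule 1 (unconditioned shift): yasvelad → yasvelat
  rule 2 (unconditioned shift): yasvelat → yasverat
  ⇒ Togoric yasverat
Gadil: start from *yasvelad.
  rule 1 (vowel merger): yasvelad → yasvilad
  rule 2: no change — yasvilad
  rule 3: no change — yasvilad
  rule 4 (vowel merger): yasvilad → yosvilod
  ⇒ Gadil yosvilod
*yasvelad is the unique common source.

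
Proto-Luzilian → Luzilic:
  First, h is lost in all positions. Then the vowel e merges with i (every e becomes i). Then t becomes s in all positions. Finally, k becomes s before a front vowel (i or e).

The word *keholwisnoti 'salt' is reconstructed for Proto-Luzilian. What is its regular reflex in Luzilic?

Luzilic: *keholwisnoti
  keholwisnoti → keolwisnoti   [h-loss]
  keolwisnoti → kiolwisnoti   [vowel merger]
  kiolwisnoti → kiolwisnosi   [unconditioned shift]
  kiolwisnosi → siolwisnosi   [palatalisation]
  giving Luzilic siolwisnosi.

siolwisnosi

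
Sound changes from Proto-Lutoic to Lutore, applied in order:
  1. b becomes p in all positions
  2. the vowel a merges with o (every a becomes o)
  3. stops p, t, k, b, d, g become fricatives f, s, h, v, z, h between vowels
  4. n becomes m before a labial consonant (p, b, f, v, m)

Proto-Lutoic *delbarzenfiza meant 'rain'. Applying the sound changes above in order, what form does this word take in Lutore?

Lutore: *delbarzenfiza > delparzenfiza > delporzenfizo > delporzemfizo  (by unconditioned shift, vowel merger, nasal place assimilation)

delporzemfizo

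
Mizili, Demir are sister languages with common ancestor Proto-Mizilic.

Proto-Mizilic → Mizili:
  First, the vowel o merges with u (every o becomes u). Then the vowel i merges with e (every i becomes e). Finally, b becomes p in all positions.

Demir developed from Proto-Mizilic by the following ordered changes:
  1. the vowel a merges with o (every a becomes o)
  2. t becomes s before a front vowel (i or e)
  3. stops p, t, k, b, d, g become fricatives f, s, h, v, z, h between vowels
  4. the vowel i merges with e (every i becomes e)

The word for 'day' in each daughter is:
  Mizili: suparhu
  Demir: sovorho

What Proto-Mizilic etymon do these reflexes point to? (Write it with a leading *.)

*sobarho

Position 2: Mizili has u, Demir has o. Taking the neighbouring segments as reconstructed: Mizili u could go back to *o or *u; Demir o could go back to *a or *o — the one source consistent with every daughter is *o.
Position 3: Mizili has p, Demir has v. Taking the neighbouring segments as reconstructed: Mizili p could go back to *p or *b; Demir v could go back to *b or *v — the one source consistent with every daughter is *b.
Position 7: Mizili has u, Demir has o. Taking the neighbouring segments as reconstructed: Mizili u could go back to *o or *u; Demir o could go back to *a or *o — the one source consistent with every daughter is *o.
Verify the candidate proto-form against each daughter:
Mizili: *sobarho
  sobarho → subarhu   [vowel merger]
  subarhu (rule 2 does not apply)
  subarhu → suparhu   [unconditioned shift]
  giving Mizili suparhu.
Demir: start from *sobarho.
  rule 1 (vowel merger): sobarho → soborho
  rule 2: no change — soborho
  rule 3 (intervocalic lenition): soborho → sovorho
  rule 4: no change — sovorho
  ⇒ Demir sovorho
Only *sobarho yields all of Mizili suparhu, Demir sovorho.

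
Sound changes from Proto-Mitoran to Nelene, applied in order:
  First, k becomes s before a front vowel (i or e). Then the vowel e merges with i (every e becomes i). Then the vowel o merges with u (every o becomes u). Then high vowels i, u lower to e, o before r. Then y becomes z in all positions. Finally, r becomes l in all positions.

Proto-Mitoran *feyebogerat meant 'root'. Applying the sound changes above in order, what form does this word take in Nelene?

fizibugelat

Nelene: *feyebogerat
  feyebogerat (rule 1 does not apply)
  feyebogerat → fiyibogirat   [vowel merger]
  fiyibogirat → fiyibugirat   [vowel merger]
  fiyibugirat → fiyibugerat   [pre-rhotic lowering]
  fiyibugerat → fizibugerat   [unconditioned shift]
  fizibugerat → fizibugelat   [unconditioned shift]
  giving Nelene fizibugelat.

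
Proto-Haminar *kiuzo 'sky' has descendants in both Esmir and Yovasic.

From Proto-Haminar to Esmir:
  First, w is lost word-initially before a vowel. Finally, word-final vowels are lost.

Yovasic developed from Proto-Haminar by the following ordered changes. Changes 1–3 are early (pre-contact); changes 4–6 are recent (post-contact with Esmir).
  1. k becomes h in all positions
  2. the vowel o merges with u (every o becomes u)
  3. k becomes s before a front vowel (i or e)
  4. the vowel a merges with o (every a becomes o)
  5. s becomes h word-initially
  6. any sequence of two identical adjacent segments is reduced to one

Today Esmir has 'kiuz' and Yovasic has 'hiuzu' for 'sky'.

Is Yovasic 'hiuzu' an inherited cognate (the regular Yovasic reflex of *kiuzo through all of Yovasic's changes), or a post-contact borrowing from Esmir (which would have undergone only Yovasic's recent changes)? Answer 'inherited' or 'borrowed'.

inherited

If inherited, *kiuzo would pass through all of Yovasic's changes:
Yovasic: start from *kiuzo.
  rule 1 (unconditioned shift): kiuzo → hiuzo
  rule 2 (vowel merger): hiuzo → hiuzu
  rule 3: no change — hiuzu
  rule 4: no change — hiuzu
  rule 5: no change — hiuzu
  rule 6: no change — hiuzu
  ⇒ Yovasic hiuzu
If borrowed from Esmir 'kiuz' after the early changes, it would undergo only the recent ones:
  rule 4 (vowel merger): no change (kiuz)
  rule 5 (debuccalisation): no change (kiuz)
  rule 6 (degemination): no change (kiuz)
  ⇒ as a loan: kiuz
Yovasic 'hiuzu' matches the inherited outcome exactly, so it is an inherited cognate, not a loan.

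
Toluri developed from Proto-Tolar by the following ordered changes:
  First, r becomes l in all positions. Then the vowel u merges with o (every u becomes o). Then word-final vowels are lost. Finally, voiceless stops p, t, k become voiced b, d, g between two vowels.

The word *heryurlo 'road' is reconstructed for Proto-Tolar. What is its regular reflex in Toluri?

helyoll

Toluri: *heryurlo > helyullo > helyollo > helyoll  (by unconditioned shift, vowel merger, apocope)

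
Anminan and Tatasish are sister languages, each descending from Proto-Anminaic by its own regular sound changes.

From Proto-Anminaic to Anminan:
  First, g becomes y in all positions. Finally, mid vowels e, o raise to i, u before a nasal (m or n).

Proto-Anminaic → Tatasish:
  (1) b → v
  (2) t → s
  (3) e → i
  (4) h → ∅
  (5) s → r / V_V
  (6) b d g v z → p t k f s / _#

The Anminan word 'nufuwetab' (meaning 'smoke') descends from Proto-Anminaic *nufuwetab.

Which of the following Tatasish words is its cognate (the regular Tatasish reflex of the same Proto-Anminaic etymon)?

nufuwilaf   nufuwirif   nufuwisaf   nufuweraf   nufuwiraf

Tatasish: *nufuwetab > nufuwetav > nufuwesav > nufuwisav > nufuwirav > nufuwiraf  (by unconditioned shift, unconditioned shift, vowel merger, rhotacism, final devoicing)
The other candidates each miss or misapply at least one Tatasish change.

nufuwiraf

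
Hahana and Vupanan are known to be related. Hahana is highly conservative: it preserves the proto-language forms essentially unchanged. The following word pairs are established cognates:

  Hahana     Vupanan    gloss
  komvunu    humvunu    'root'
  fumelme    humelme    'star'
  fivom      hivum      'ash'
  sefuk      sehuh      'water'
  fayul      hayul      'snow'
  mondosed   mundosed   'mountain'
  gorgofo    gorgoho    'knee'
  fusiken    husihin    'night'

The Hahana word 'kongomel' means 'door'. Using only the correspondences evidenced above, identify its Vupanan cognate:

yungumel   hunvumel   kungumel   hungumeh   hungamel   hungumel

komvunu ~ humvunu — Hahana k corresponds to Vupanan h word-initially before a back vowel.
mondosed ~ mundosed — Hahana o corresponds to Vupanan u after a consonant, before a nasal.
komvunu ~ humvunu, fivom ~ hivum — Hahana o corresponds to Vupanan u after a consonant, before a nasal.
Applying these to Hahana 'kongomel':
  kongomel → hongomel   (k→h word-initially before a back vowel)
  hongomel → hungomel   (o→u after a consonant, before a nasal)
  hungomel → hungumel   (o→u after a consonant, before a nasal)
So the Vupanan cognate is 'hungumel'.

hungumel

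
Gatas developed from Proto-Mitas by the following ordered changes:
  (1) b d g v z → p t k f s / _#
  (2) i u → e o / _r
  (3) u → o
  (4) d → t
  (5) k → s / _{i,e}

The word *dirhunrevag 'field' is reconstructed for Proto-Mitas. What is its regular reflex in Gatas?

terhonrevak

Gatas: *dirhunrevag > dirhunrevak > derhunrevak > derhonrevak > terhonrevak  (by final devoicing, pre-rhotic lowering, vowel merger, unconditioned shift)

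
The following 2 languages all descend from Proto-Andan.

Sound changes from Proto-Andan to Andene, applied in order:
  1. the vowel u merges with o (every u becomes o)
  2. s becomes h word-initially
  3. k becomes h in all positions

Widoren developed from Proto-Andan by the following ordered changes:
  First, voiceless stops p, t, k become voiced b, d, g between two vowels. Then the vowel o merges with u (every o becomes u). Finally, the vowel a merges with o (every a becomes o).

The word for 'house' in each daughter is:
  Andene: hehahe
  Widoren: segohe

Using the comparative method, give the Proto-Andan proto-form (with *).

*sekahe

Position 3: Andene has h, Widoren has g. Taking the neighbouring segments as reconstructed: Andene h could go back to *k or *h; Widoren g could go back to *k or *g — the one source consistent with every daughter is *k.
Position 1: Andene has h, Widoren has s. Widoren preserves s here (none of its changes turn any other segment into s), so the proto-segment is *s.
Position 4: Andene has a, Widoren has o. Andene preserves a here (none of its changes turn any other segment into a), so the proto-segment is *a.
Verify the candidate proto-form against each daughter:
Andene: *sekahe > hekahe > hehahe  (by debuccalisation, unconditioned shift)
Widoren: *sekahe
  sekahe → segahe   [intervocalic voicing]
  segahe (rule 2 does not apply)
  segahe → segohe   [vowel merger]
  giving Widoren segohe.
*sekahe is the unique common source.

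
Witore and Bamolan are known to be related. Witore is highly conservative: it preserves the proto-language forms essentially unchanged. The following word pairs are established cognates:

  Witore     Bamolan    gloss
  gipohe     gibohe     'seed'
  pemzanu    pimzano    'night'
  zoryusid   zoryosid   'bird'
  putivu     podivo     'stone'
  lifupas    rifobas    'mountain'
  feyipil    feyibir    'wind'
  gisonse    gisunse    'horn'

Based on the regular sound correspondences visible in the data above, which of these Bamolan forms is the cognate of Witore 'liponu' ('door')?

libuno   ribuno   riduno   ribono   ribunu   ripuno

ribuno

lifupas ~ rifobas — Witore l corresponds to Bamolan r word-initially before a front vowel.
gipohe ~ gibohe — Witore p corresponds to Bamolan b between vowels (before a back vowel).
gisonse ~ gisunse — Witore o corresponds to Bamolan u after a consonant, before a nasal.
pemzanu ~ pimzano, putivu ~ podivo — Witore u corresponds to Bamolan o word-finally.
Applying these to Witore 'liponu':
  liponu → riponu   (l→r word-initially before a front vowel)
  riponu → ribonu   (p→b between vowels (before a back vowel))
  ribonu → ribunu   (o→u after a consonant, before a nasal)
  ribunu → ribuno   (u→o word-finally)
So the Bamolan cognate is 'ribuno'.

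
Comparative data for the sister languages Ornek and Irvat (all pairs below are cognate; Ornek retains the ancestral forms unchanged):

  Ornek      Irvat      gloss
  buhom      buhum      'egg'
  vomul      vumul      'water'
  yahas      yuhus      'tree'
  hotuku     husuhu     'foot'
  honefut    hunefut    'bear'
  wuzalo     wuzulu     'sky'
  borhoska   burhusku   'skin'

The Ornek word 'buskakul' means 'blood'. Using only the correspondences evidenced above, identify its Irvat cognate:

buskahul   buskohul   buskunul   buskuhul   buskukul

buskuhul

yahas ~ yuhus, wuzalo ~ wuzulu — Ornek a corresponds to Irvat u after a consonant, before a consonant other than r, m, n, p, b, f, v.
hotuku ~ husuhu — Ornek k corresponds to Irvat h between vowels (before a back vowel).
Applying these to Ornek 'buskakul':
  buskakul → buskukul   (a→u after a consonant, before a consonant other than r, m, n, p, b, f, v)
  buskukul → buskuhul   (k→h between vowels (before a back vowel))
So the Irvat cognate is 'buskuhul'.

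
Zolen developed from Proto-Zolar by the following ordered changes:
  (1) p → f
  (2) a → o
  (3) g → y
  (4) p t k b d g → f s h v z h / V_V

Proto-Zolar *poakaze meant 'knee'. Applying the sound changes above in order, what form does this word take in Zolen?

foohoze

Zolen: *poakaze
  poakaze → foakaze   [unconditioned shift]
  foakaze → fookoze   [vowel merger]
  fookoze (rule 3 does not apply)
  fookoze → foohoze   [intervocalic lenition]
  giving Zolen foohoze.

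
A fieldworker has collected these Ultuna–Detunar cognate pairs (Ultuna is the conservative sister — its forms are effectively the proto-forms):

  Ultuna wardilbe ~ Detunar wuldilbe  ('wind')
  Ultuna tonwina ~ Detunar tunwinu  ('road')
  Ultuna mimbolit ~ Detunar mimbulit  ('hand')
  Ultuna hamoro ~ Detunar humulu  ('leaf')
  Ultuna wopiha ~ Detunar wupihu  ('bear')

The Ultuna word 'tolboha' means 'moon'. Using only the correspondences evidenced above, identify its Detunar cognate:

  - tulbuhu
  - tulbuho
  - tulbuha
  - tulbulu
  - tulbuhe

tulbuhu

mimbolit ~ mimbulit — Ultuna o corresponds to Detunar u after a consonant, before a consonant other than r, m, n, p, b, f, v.
tonwina ~ tunwinu, wopiha ~ wupihu — Ultuna a corresponds to Detunar u word-finally.
Applying these to Ultuna 'tolboha':
  tolboha → tulboha   (o→u after a consonant, before a consonant other than r, m, n, p, b, f, v)
  tulboha → tulbuha   (o→u after a consonant, before a consonant other than r, m, n, p, b, f, v)
  tulbuha → tulbuhu   (a→u word-finally)
So the Detunar cognate is 'tulbuhu'.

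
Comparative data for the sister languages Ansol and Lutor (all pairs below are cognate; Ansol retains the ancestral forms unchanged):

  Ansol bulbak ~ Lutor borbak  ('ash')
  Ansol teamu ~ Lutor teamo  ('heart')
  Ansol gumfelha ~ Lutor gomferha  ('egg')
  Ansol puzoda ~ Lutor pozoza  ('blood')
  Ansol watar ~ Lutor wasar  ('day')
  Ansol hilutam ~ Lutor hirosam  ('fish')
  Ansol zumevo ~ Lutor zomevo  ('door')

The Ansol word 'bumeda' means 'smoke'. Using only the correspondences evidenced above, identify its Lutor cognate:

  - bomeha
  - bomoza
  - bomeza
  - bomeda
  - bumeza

bomeza

gumfelha ~ gomferha, zumevo ~ zomevo — Ansol u corresponds to Lutor o after a consonant, before a nasal.
puzoda ~ pozoza — Ansol d corresponds to Lutor z between vowels (before a back vowel).
Applying these to Ansol 'bumeda':
  bumeda → bomeda   (u→o after a consonant, before a nasal)
  bomeda → bomeza   (d→z between vowels (before a back vowel))
So the Lutor cognate is 'bomeza'.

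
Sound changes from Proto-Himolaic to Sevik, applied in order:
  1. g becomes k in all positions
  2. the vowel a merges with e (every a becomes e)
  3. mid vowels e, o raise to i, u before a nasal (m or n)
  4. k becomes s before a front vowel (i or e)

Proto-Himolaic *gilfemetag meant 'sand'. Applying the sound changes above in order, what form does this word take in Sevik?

silfimetek

Sevik: start from *gilfemetag.
  rule 1 (unconditioned shift): gilfemetag → kilfemetak
  rule 2 (vowel merger): kilfemetak → kilfemetek
  rule 3 (pre-nasal raising): kilfemetek → kilfimetek
  rule 4 (palatalisation): kilfimetek → silfimetek
  ⇒ Sevik silfimetek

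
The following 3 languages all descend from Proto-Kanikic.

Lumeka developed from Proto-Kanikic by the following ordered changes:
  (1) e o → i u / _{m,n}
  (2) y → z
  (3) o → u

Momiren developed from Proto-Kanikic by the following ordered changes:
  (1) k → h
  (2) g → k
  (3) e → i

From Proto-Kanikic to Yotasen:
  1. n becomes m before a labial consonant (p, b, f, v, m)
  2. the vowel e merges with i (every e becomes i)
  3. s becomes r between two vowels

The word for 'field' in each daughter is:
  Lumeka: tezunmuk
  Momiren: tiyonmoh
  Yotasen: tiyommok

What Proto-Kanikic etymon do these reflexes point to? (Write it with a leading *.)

Position 4: Lumeka has u, Momiren has o, Yotasen has o. Momiren preserves o here (none of its changes turn any other segment into o), so the proto-segment is *o.
Position 7: Lumeka has u, Momiren has o, Yotasen has o. Momiren preserves o here (none of its changes turn any other segment into o), so the proto-segment is *o.
This points to *teyonmok. Verify forward in each daughter:
Lumeka: *teyonmok > teyunmok > tezunmok > tezunmuk  (by pre-nasal raising, unconditioned shift, vowel merger)
Momiren: *teyonmok > teyonmoh > tiyonmoh  (by unconditioned shift, vowel merger)
Yotasen: start from *teyonmok.
  rule 1 (nasal place assimilation): teyonmok → teyommok
  rule 2 (vowel merger): teyommok → tiyommok
  rule 3: no change — tiyommok
  ⇒ Yotasen tiyommok
No other proto-form is consistent with every reflex, so the reconstruction is *teyonmok.

*teyonmok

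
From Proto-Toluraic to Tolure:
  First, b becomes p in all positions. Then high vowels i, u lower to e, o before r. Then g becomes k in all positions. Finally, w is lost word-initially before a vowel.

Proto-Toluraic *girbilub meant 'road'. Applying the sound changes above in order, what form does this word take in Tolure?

kerpilup

Tolure: start from *girbilub.
  rule 1 (unconditioned shift): girbilub → girpilup
  rule 2 (pre-rhotic lowering): girpilup → gerpilup
  rule 3 (unconditioned shift): gerpilup → kerpilup
  rule 4: no change — kerpilup
  ⇒ Tolure kerpilup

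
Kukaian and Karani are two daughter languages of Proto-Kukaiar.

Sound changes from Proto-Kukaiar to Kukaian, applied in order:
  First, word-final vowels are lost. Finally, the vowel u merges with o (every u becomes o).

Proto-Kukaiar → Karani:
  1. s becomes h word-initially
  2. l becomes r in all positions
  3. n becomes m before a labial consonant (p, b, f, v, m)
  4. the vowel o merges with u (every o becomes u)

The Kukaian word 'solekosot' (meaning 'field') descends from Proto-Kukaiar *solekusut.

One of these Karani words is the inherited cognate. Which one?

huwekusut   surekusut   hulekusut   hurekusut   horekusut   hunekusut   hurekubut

hurekusut

Karani: *solekusut
  solekusut → holekusut   [debuccalisation]
  holekusut → horekusut   [unconditioned shift]
  horekusut (rule 3 does not apply)
  horekusut → hurekusut   [vowel merger]
  giving Karani hurekusut.
Among the options, 'hurekusut' alone shows every Karani change applied in order.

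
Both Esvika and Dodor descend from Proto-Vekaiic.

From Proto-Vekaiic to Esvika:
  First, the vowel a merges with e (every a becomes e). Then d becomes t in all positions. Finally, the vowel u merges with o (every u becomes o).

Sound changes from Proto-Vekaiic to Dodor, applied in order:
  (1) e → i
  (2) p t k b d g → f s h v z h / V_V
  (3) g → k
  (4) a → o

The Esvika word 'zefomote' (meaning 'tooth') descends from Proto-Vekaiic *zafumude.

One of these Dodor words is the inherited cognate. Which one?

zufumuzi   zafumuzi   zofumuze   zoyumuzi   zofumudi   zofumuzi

Dodor: start from *zafumude.
  rule 1 (vowel merger): zafumude → zafumudi
  rule 2 (intervocalic lenition): zafumudi → zafumuzi
  rule 3: no change — zafumuzi
  rule 4 (vowel merger): zafumuzi → zofumuzi
  ⇒ Dodor zofumuzi
The other candidates each miss or misapply at least one Dodor change.

zofumuzi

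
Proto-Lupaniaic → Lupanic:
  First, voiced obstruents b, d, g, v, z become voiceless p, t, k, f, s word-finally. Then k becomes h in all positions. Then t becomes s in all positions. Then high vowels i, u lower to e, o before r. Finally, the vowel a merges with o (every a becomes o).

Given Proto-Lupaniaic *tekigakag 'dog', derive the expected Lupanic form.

sehigohoh

Lupanic: start from *tekigakag.
  rule 1 (final devoicing): tekigakag → tekigakak
  rule 2 (unconditioned shift): tekigakak → tehigahah
  rule 3 (unconditioned shift): tehigahah → sehigahah
  rule 4: no change — sehigahah
  rule 5 (vowel merger): sehigahah → sehigohoh
  ⇒ Lupanic sehigohoh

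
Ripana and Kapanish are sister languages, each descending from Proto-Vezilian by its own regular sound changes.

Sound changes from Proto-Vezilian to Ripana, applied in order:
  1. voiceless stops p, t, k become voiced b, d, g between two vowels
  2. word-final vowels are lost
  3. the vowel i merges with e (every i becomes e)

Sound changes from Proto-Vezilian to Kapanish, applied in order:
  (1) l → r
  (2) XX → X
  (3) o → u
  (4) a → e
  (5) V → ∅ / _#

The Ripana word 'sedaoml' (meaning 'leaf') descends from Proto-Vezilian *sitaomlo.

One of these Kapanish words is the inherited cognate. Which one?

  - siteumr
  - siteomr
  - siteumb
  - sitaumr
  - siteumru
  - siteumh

siteumr

Kapanish: start from *sitaomlo.
  rule 1 (unconditioned shift): sitaomlo → sitaomro
  rule 2: no change — sitaomro
  rule 3 (vowel merger): sitaomro → sitaumru
  rule 4 (vowel merger): sitaumru → siteumru
  rule 5 (apocope): siteumru → siteumr
  ⇒ Kapanish siteumr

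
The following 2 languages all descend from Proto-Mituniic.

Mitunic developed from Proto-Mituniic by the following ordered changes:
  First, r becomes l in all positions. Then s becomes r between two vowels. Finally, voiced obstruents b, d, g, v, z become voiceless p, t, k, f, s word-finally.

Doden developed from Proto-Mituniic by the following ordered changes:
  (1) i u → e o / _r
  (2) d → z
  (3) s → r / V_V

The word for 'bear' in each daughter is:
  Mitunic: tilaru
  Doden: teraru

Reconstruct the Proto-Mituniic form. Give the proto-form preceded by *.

Position 2: Mitunic has i, Doden has e. Mitunic preserves i here (none of its changes turn any other segment into i), so the proto-segment is *i.
Position 5: Mitunic has r, Doden has r. In Mitunic, r can only continue *s, so the proto-segment is *s.
Position 3: Mitunic has l, Doden has r. Taking the neighbouring segments as reconstructed: Mitunic l could go back to *l or *r; Doden r can only go back to *r — the one source consistent with every daughter is *r.
Continuing position by position gives *tirasu; check it forward:
Mitunic: *tirasu > tilasu > tilaru  (by unconditioned shift, rhotacism)
Doden: *tirasu
  tirasu → terasu   [pre-rhotic lowering]
  terasu (rule 2 does not apply)
  terasu → teraru   [rhotacism]
  giving Doden teraru.
No other proto-form is consistent with every reflex, so the reconstruction is *tirasu.

*tirasu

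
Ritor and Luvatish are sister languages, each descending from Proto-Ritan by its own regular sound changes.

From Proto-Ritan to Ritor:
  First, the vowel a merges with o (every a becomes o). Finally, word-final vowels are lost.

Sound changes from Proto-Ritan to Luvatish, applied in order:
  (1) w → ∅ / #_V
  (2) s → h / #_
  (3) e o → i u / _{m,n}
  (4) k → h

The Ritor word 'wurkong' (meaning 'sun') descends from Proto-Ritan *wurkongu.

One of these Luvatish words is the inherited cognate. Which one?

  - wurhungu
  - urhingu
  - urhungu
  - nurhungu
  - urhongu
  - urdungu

urhungu

Luvatish: start from *wurkongu.
  rule 1 (glide loss): wurkongu → urkongu
  rule 2: no change — urkongu
  rule 3 (pre-nasal raising): urkongu → urkungu
  rule 4 (unconditioned shift): urkungu → urhungu
  ⇒ Luvatish urhungu
Among the options, 'urhungu' alone shows every Luvatish change applied in order.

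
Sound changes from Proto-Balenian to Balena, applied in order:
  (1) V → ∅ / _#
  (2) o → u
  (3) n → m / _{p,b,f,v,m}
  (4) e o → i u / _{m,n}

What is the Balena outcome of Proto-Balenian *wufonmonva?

wufummumv

Balena: start from *wufonmonva.
  rule 1 (apocope): wufonmonva → wufonmonv
  rule 2 (vowel merger): wufonmonv → wufunmunv
  rule 3 (nasal place assimilation): wufunmunv → wufummumv
  rule 4: no change — wufummumv
  ⇒ Balena wufummumv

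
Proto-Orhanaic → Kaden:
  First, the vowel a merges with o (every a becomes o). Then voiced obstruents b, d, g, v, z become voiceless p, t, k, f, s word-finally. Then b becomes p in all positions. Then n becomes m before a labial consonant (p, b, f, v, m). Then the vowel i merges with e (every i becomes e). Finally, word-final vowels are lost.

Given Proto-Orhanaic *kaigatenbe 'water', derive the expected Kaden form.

koegotemp

Kaden: *kaigatenbe
  kaigatenbe → koigotenbe   [vowel merger]
  koigotenbe (rule 2 does not apply)
  koigotenbe → koigotenpe   [unconditioned shift]
  koigotenpe → koigotempe   [nasal place assimilation]
  koigotempe → koegotempe   [vowel merger]
  koegotempe → koegotemp   [apocope]
  giving Kaden koegotemp.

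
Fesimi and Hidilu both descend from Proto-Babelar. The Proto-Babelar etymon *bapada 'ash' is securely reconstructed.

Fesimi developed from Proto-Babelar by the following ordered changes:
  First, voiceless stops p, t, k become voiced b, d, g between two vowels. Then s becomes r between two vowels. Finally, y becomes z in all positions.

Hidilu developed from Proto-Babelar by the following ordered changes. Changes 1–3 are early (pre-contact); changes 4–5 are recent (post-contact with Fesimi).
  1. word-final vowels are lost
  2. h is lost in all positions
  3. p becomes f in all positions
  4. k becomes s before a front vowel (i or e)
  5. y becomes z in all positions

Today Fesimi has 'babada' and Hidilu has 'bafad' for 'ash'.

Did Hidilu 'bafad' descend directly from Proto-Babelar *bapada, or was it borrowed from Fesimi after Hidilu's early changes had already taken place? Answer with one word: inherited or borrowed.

inherited

If inherited, *bapada would pass through all of Hidilu's changes:
Hidilu: *bapada
  bapada → bapad   [apocope]
  bapad (rule 2 does not apply)
  bapad → bafad   [unconditioned shift]
  bafad (rule 4 does not apply)
  bafad (rule 5 does not apply)
  giving Hidilu bafad.
If borrowed from Fesimi 'babada' after the early changes, it would undergo only the recent ones:
  rule 4 (palatalisation): no change (babada)
  rule 5 (unconditioned shift): no change (babada)
  ⇒ as a loan: babada
Hidilu 'bafad' matches the inherited outcome exactly, so it is an inherited cognate, not a loan.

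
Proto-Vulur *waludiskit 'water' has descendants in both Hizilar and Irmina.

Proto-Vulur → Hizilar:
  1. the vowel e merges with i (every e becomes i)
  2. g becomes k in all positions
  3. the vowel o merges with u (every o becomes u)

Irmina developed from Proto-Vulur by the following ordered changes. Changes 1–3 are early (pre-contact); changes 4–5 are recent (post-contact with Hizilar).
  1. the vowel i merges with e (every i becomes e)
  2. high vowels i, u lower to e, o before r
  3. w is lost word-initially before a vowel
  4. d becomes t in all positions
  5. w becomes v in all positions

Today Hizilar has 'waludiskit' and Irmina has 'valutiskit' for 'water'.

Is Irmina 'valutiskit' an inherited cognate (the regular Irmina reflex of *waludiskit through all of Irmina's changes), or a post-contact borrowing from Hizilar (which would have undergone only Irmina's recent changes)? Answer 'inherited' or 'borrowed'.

borrowed

If inherited, *waludiskit would pass through all of Irmina's changes:
Irmina: *waludiskit > waludesket > aludesket > alutesket  (by vowel merger, glide loss, unconditioned shift)
If borrowed from Hizilar 'waludiskit' after the early changes, it would undergo only the recent ones:
  rule 4 (unconditioned shift): waludiskit → walutiskit
  rule 5 (unconditioned shift): walutiskit → valutiskit
  ⇒ as a loan: valutiskit
Irmina 'valutiskit' matches the loan outcome 'valutiskit', not the inherited 'alutesket' — it skipped the early Irmina changes, so it was borrowed from Hizilar.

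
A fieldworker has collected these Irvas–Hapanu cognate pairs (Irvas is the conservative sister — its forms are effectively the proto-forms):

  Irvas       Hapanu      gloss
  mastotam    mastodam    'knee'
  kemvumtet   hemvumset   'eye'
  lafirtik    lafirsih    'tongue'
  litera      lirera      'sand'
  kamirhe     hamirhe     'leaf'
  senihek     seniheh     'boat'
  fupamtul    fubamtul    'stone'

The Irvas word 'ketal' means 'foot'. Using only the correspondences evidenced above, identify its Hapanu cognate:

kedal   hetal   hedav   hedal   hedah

hedal

kemvumtet ~ hemvumset — Irvas k corresponds to Hapanu h word-initially before a front vowel.
mastotam ~ mastodam — Irvas t corresponds to Hapanu d between vowels (before a back vowel).
Applying these to Irvas 'ketal':
  ketal → hetal   (k→h word-initially before a front vowel)
  hetal → hedal   (t→d between vowels (before a back vowel))
So the Hapanu cognate is 'hedal'.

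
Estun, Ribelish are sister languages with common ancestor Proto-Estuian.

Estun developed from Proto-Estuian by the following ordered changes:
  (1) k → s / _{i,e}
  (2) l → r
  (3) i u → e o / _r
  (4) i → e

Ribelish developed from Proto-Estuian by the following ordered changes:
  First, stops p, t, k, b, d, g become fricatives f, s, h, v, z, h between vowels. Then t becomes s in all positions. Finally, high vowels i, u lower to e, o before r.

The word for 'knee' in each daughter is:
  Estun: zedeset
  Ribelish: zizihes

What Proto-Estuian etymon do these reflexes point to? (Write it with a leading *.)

Position 5: Estun has s, Ribelish has h. Taking the neighbouring segments as reconstructed: Estun s could go back to *k or *s; Ribelish h could go back to *k or *g or *h — the one source consistent with every daughter is *k.
Position 4: Estun has e, Ribelish has i. Ribelish preserves i here (none of its changes turn any other segment into i), so the proto-segment is *i.
Position 7: Estun has t, Ribelish has s. Estun preserves t here (none of its changes turn any other segment into t), so the proto-segment is *t.
Verify the candidate proto-form against each daughter:
Estun: start from *zidiket.
  rule 1 (palatalisation): zidiket → zidiset
  rule 2: no change — zidiset
  rule 3: no change — zidiset
  rule 4 (vowel merger): zidiset → zedeset
  ⇒ Estun zedeset
Ribelish: start from *zidiket.
  rule 1 (intervocalic lenition): zidiket → zizihet
  rule 2 (unconditioned shift): zizihet → zizihes
  rule 3: no change — zizihes
  ⇒ Ribelish zizihes
*zidiket is the unique common source.

*zidiket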